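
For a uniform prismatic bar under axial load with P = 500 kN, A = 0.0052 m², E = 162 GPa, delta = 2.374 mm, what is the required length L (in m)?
Model: a uniform prismatic bar under axial load, so delta = (P·L) / (A·E).
Solve for L: L = (delta·A·E) / P.
Convert to SI units:
  P = 500 kN = 500000 N
  E = 162 GPa = 1.62 × 10¹¹ Pa
  delta = 2.374 mm = 0.002374 m
Substitute:
  L = (0.002374 × 0.0052 × (1.62 × 10¹¹)) / 500000
  L = 4 m
Final answer: L = 4 m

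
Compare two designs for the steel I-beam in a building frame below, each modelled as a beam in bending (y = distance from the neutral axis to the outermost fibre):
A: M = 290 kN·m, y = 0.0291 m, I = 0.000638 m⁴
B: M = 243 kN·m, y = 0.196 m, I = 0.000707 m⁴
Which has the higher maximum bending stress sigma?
Model: a beam in bending (y = distance from the neutral axis to the outermost fibre), so sigma = (M·y) / I (SI units).
  A: sigma = (290000 × 0.0291) / 0.000638 = 1.323 × 10⁷ Pa = 13.23 MPa
  B: sigma = (243000 × 0.196) / 0.000707 = 6.737 × 10⁷ Pa = 67.37 MPa
67.37 MPa > 13.23 MPa, so B is larger.
Final answer: B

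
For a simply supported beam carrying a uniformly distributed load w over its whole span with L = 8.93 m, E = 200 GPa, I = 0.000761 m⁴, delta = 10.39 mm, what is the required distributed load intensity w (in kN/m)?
Model: a simply supported beam carrying a uniformly distributed load w over its whole span, so delta = (5·w·L^4) / (384·E·I).
Solve for w: w = (384·delta·E·I) / (5·L^4).
Convert to SI units:
  E = 200 GPa = 2 × 10¹¹ Pa
  delta = 10.39 mm = 0.01039 m
Substitute:
  w = (384 × 0.01039 × (2 × 10¹¹) × 0.000761) / (5 × 8.93^4)
  w = 19100 N/m
Convert: w = 19100 N/m = 19.1 kN/m
Final answer: w = 19.1 kN/m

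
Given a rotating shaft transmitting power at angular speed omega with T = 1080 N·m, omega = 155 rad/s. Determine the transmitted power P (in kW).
Model: a rotating shaft transmitting power at angular speed omega, so P = T·omega.
Substitute:
  P = 1080 × 155
  P = 167400 W
Convert: P = 167400 W = 167.4 kW
Final answer: P = 167.4 kW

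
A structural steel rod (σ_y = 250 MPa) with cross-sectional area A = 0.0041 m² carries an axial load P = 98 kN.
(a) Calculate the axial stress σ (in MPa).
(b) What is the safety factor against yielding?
(a) Axial stress σ = P/A. Convert P = 98 kN = 98000 N.
  σ = 98000 / 0.0041 = 2.39 × 10⁷ Pa = 23.9 MPa
(b) Safety factor SF = σ_y/σ = 250 / 23.9 = 10.46
Final answer: (a) σ = 23.9 MPa, (b) SF = 10.46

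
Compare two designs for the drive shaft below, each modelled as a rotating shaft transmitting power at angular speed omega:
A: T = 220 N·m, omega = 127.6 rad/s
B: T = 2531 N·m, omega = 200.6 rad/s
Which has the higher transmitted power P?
Model: a rotating shaft transmitting power at angular speed omega, so P = T·omega (SI units).
  A: P = 220 × 127.6 = 28070 W = 28.07 kW
  B: P = 2531 × 200.6 = 507700 W = 507.7 kW
507.7 kW > 28.07 kW, so B is larger.
Final answer: B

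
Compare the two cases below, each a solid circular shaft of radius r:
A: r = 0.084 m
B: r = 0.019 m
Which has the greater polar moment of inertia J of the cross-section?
Model: a solid circular shaft of radius r, so J = (π·r^4) / 2 (SI units).
  A: J = (π × 0.084^4) / 2 = 7.821 × 10⁻⁵ m⁴
  B: J = (π × 0.019^4) / 2 = 2.047 × 10⁻⁷ m⁴
7.821 × 10⁻⁵ m⁴ > 2.047 × 10⁻⁷ m⁴, so A is larger.
Final answer: A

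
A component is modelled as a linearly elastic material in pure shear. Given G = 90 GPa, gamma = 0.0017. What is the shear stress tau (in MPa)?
Model: a linearly elastic material in pure shear, so tau = G·gamma.
Convert to SI units:
  G = 90 GPa = 9 × 10¹⁰ Pa
Substitute:
  tau = (9 × 10¹⁰) × 0.0017
  tau = 1.53 × 10⁸ Pa
Convert: tau = 1.53 × 10⁸ Pa = 153 MPa
Final answer: tau = 153 MPa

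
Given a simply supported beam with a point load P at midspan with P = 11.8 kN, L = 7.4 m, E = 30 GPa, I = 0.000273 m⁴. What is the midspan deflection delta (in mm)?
Model: a simply supported beam with a point load P at midspan, so delta = (P·L^3) / (48·E·I).
Convert to SI units:
  P = 11.8 kN = 11800 N
  E = 30 GPa = 3 × 10¹⁰ Pa
Substitute:
  delta = (11800 × 7.4^3) / (48 × (3 × 10¹⁰) × 0.000273)
  delta = 0.01216 m
Convert: delta = 0.01216 m = 12.16 mm
Final answer: delta = 12.16 mm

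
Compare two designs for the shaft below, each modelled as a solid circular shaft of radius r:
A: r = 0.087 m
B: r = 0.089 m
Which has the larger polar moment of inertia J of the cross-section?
Model: a solid circular shaft of radius r, so J = (π·r^4) / 2 (SI units).
  A: J = (π × 0.087^4) / 2 = 8.999 × 10⁻⁵ m⁴
  B: J = (π × 0.089^4) / 2 = 9.856 × 10⁻⁵ m⁴
9.856 × 10⁻⁵ m⁴ > 8.999 × 10⁻⁵ m⁴, so B is larger.
Final answer: B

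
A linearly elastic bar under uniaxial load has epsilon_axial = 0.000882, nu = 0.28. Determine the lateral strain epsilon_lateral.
Model: a linearly elastic bar under uniaxial load, so epsilon_lateral = -nu·epsilon_axial.
Substitute:
  epsilon_lateral = -(0.28 × 0.000882)
  epsilon_lateral = -0.000247
Final answer: epsilon_lateral = -0.000247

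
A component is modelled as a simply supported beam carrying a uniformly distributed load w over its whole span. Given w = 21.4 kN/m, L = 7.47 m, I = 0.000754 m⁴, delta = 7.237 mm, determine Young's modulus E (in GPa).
Model: a simply supported beam carrying a uniformly distributed load w over its whole span, so delta = (5·w·L^4) / (384·E·I).
Solve for E: E = (5·w·L^4) / (384·delta·I).
Convert to SI units:
  w = 21.4 kN/m = 21400 N/m
  delta = 7.237 mm = 0.007237 m
Substitute:
  E = (5 × 21400 × 7.47^4) / (384 × 0.007237 × 0.000754)
  E = 1.59 × 10¹¹ Pa
Convert: E = 1.59 × 10¹¹ Pa = 159 GPa
Final answer: E = 159 GPa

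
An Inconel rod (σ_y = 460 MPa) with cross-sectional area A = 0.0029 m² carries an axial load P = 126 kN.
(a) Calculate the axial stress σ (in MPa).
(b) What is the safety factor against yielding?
(a) Axial stress σ = P/A. Convert P = 126 kN = 126000 N.
  σ = 126000 / 0.0029 = 4.345 × 10⁷ Pa = 43.45 MPa
(b) Safety factor SF = σ_y/σ = 460 / 43.45 = 10.59
Final answer: (a) σ = 43.45 MPa, (b) SF = 10.59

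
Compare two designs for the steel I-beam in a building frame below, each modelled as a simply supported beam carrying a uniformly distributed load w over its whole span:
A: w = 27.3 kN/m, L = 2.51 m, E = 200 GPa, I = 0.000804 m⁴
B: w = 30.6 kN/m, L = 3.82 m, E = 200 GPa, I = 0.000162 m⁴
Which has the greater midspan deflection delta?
Model: a simply supported beam carrying a uniformly distributed load w over its whole span, so delta = (5·w·L^4) / (384·E·I) (SI units).
  A: delta = (5 × 27300 × 2.51^4) / (384 × (2 × 10¹¹) × 0.000804) = 8.774 × 10⁻⁵ m = 0.08774 mm
  B: delta = (5 × 30600 × 3.82^4) / (384 × (2 × 10¹¹) × 0.000162) = 0.002619 m = 2.619 mm
2.619 mm > 0.08774 mm, so B is larger.
Final answer: B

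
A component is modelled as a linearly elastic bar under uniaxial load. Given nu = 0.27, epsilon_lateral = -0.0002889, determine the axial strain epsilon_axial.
Model: a linearly elastic bar under uniaxial load, so epsilon_lateral = -nu·epsilon_axial.
Solve for epsilon_axial: epsilon_axial = -epsilon_lateral / nu.
Substitute:
  epsilon_axial = -(-0.0002889) / 0.27
  epsilon_axial = 0.00107
Final answer: epsilon_axial = 0.00107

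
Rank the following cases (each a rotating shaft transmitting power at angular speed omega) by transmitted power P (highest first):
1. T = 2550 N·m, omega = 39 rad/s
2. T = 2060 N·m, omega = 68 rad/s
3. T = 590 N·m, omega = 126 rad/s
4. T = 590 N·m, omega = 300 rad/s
Model: a rotating shaft transmitting power at angular speed omega, so P = T·omega (SI units).
  Case 1: P = 2550 × 39 = 99450 W = 99.45 kW
  Case 2: P = 2060 × 68 = 140100 W = 140.1 kW
  Case 3: P = 590 × 126 = 74340 W = 74.34 kW
  Case 4: P = 590 × 300 = 177000 W = 177 kW
Ordering: 177 kW (case 4) > 140.1 kW (case 2) > 99.45 kW (case 1) > 74.34 kW (case 3)
Final answer: 4, 2, 1, 3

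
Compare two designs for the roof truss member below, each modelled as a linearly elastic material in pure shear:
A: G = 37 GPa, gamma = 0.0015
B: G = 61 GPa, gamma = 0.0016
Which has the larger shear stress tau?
Model: a linearly elastic material in pure shear, so tau = G·gamma (SI units).
  A: tau = (3.7 × 10¹⁰) × 0.0015 = 5.55 × 10⁷ Pa = 55.5 MPa
  B: tau = (6.1 × 10¹⁰) × 0.0016 = 9.76 × 10⁷ Pa = 97.6 MPa
97.6 MPa > 55.5 MPa, so B is larger.
Final answer: B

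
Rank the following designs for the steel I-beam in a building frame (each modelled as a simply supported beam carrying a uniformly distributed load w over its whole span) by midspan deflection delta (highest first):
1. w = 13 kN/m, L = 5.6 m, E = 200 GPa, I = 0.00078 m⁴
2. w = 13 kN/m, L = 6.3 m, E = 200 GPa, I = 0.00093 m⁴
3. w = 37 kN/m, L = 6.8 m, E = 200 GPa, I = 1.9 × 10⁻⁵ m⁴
Model: a simply supported beam carrying a uniformly distributed load w over its whole span, so delta = (5·w·L^4) / (384·E·I) (SI units).
  Case 1: delta = (5 × 13000 × 5.6^4) / (384 × (2 × 10¹¹) × 0.00078) = 0.001067 m = 1.067 mm
  Case 2: delta = (5 × 13000 × 6.3^4) / (384 × (2 × 10¹¹) × 0.00093) = 0.001434 m = 1.434 mm
  Case 3: delta = (5 × 37000 × 6.8^4) / (384 × (2 × 10¹¹) × (1.9 × 10⁻⁵)) = 0.2711 m = 271.1 mm
Ordering: 271.1 mm (case 3) > 1.434 mm (case 2) > 1.067 mm (case 1)
Final answer: 3, 2, 1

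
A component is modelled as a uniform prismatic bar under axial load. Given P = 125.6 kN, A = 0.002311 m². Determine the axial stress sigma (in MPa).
Model: a uniform prismatic bar under axial load, so sigma = P / A.
Convert to SI units:
  P = 125.6 kN = 125600 N
Substitute:
  sigma = 125600 / 0.002311
  sigma = 5.435 × 10⁷ Pa
Convert: sigma = 5.435 × 10⁷ Pa = 54.35 MPa
Final answer: sigma = 54.35 MPa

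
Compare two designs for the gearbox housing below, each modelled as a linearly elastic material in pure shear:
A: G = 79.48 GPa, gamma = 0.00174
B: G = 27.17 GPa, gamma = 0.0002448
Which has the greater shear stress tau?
Model: a linearly elastic material in pure shear, so tau = G·gamma (SI units).
  A: tau = (7.948 × 10¹⁰) × 0.00174 = 1.383 × 10⁸ Pa = 138.3 MPa
  B: tau = (2.717 × 10¹⁰) × 0.0002448 = 6.651 × 10⁶ Pa = 6.651 MPa
138.3 MPa > 6.651 MPa, so A is larger.
Final answer: A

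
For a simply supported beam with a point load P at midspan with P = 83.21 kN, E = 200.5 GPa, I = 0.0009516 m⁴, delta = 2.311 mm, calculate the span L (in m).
Model: a simply supported beam with a point load P at midspan, so delta = (P·L^3) / (48·E·I).
Solve for L: L = ((48·delta·E·I) / P)^(1/3).
Convert to SI units:
  P = 83.21 kN = 83210 N
  E = 200.5 GPa = 2.005 × 10¹¹ Pa
  delta = 2.311 mm = 0.002311 m
Substitute:
  L = ((48 × 0.002311 × (2.005 × 10¹¹) × 0.0009516) / 83210)^(1/3)
  L = 6.336 m
Final answer: L = 6.336 m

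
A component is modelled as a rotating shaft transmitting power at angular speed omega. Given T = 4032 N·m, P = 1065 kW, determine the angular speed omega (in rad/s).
Model: a rotating shaft transmitting power at angular speed omega, so P = T·omega.
Solve for omega: omega = P / T.
Convert to SI units:
  P = 1065 kW = 1.065 × 10⁶ W
Substitute:
  omega = (1.065 × 10⁶) / 4032
  omega = 264.1 rad/s
Final answer: omega = 264.1 rad/s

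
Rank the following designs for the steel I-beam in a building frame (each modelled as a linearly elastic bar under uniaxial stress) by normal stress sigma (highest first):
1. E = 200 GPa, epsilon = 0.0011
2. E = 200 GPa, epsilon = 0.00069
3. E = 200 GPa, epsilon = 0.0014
Model: a linearly elastic bar under uniaxial stress, so sigma = E·epsilon (SI units).
  Case 1: sigma = (2 × 10¹¹) × 0.0011 = 2.2 × 10⁸ Pa = 220 MPa
  Case 2: sigma = (2 × 10¹¹) × 0.00069 = 1.38 × 10⁸ Pa = 138 MPa
  Case 3: sigma = (2 × 10¹¹) × 0.0014 = 2.8 × 10⁸ Pa = 280 MPa
Ordering: 280 MPa (case 3) > 220 MPa (case 1) > 138 MPa (case 2)
Final answer: 3, 1, 2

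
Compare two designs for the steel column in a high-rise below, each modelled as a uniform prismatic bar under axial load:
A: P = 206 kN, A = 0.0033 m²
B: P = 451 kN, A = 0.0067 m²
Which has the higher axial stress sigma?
Model: a uniform prismatic bar under axial load, so sigma = P / A (SI units).
  A: sigma = 206000 / 0.0033 = 6.242 × 10⁷ Pa = 62.42 MPa
  B: sigma = 451000 / 0.0067 = 6.731 × 10⁷ Pa = 67.31 MPa
67.31 MPa > 62.42 MPa, so B is larger.
Final answer: B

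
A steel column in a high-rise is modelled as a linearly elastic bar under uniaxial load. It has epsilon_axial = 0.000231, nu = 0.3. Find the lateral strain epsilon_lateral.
Model: a linearly elastic bar under uniaxial load, so epsilon_lateral = -nu·epsilon_axial.
Substitute:
  epsilon_lateral = -(0.3 × 0.000231)
  epsilon_lateral = -6.93 × 10⁻⁵
Final answer: epsilon_lateral = -6.93 × 10⁻⁵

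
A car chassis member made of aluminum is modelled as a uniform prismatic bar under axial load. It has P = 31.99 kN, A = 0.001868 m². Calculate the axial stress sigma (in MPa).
Model: a uniform prismatic bar under axial load, so sigma = P / A.
Convert to SI units:
  P = 31.99 kN = 31990 N
Substitute:
  sigma = 31990 / 0.001868
  sigma = 1.713 × 10⁷ Pa
Convert: sigma = 1.713 × 10⁷ Pa = 17.13 MPa
Final answer: sigma = 17.13 MPa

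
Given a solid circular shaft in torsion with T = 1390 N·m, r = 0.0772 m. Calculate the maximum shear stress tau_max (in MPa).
Model: a solid circular shaft in torsion, so tau_max = (2·T) / (π·r^3).
Substitute:
  tau_max = (2 × 1390) / (π × 0.0772^3)
  tau_max = 1.923 × 10⁶ Pa
Convert: tau_max = 1.923 × 10⁶ Pa = 1.923 MPa
Final answer: tau_max = 1.923 MPa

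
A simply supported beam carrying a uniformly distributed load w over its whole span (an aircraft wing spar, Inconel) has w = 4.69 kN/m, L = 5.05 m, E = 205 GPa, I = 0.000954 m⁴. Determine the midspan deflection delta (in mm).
Model: a simply supported beam carrying a uniformly distributed load w over its whole span, so delta = (5·w·L^4) / (384·E·I).
Convert to SI units:
  w = 4.69 kN/m = 4690 N/m
  E = 205 GPa = 2.05 × 10¹¹ Pa
Substitute:
  delta = (5 × 4690 × 5.05^4) / (384 × (2.05 × 10¹¹) × 0.000954)
  delta = 0.0002031 m
Convert: delta = 0.0002031 m = 0.2031 mm
Final answer: delta = 0.2031 mm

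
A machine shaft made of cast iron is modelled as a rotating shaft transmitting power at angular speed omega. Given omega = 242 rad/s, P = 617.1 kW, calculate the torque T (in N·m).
Model: a rotating shaft transmitting power at angular speed omega, so P = T·omega.
Solve for T: T = P / omega.
Convert to SI units:
  P = 617.1 kW = 617100 W
Substitute:
  T = 617100 / 242
  T = 2550 N·m
Final answer: T = 2550 N·m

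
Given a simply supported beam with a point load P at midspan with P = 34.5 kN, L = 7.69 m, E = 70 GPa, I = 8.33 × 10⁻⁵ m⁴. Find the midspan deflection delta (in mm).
Model: a simply supported beam with a point load P at midspan, so delta = (P·L^3) / (48·E·I).
Convert to SI units:
  P = 34.5 kN = 34500 N
  E = 70 GPa = 7 × 10¹⁰ Pa
Substitute:
  delta = (34500 × 7.69^3) / (48 × (7 × 10¹⁰) × (8.33 × 10⁻⁵))
  delta = 0.05605 m
Convert: delta = 0.05605 m = 56.05 mm
Final answer: delta = 56.05 mm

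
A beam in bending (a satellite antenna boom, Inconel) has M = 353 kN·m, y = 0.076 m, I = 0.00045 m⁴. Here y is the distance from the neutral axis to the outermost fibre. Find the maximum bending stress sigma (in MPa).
Model: a beam in bending, so sigma = (M·y) / I.
Convert to SI units:
  M = 353 kN·m = 353000 N·m
Substitute:
  sigma = (353000 × 0.076) / 0.00045
  sigma = 5.962 × 10⁷ Pa
Convert: sigma = 5.962 × 10⁷ Pa = 59.62 MPa
Final answer: sigma = 59.62 MPa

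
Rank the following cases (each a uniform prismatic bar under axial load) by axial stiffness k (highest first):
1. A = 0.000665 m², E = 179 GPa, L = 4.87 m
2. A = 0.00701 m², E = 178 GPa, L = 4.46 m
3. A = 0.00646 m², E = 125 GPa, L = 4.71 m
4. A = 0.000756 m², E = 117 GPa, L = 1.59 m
Model: a uniform prismatic bar under axial load, so k = (A·E) / L (SI units).
  Case 1: k = (0.000665 × (1.79 × 10¹¹)) / 4.87 = 2.444 × 10⁷ N/m = 24.44 MN/m
  Case 2: k = (0.00701 × (1.78 × 10¹¹)) / 4.46 = 2.798 × 10⁸ N/m = 279.8 MN/m
  Case 3: k = (0.00646 × (1.25 × 10¹¹)) / 4.71 = 1.714 × 10⁸ N/m = 171.4 MN/m
  Case 4: k = (0.000756 × (1.17 × 10¹¹)) / 1.59 = 5.563 × 10⁷ N/m = 55.63 MN/m
Ordering: 279.8 MN/m (case 2) > 171.4 MN/m (case 3) > 55.63 MN/m (case 4) > 24.44 MN/m (case 1)
Final answer: 2, 3, 4, 1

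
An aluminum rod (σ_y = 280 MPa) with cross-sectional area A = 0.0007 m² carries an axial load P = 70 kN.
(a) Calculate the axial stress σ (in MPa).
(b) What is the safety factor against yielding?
(a) Axial stress σ = P/A. Convert P = 70 kN = 70000 N.
  σ = 70000 / 0.0007 = 1 × 10⁸ Pa = 100 MPa
(b) Safety factor SF = σ_y/σ = 280 / 100 = 2.8
Final answer: (a) σ = 100 MPa, (b) SF = 2.8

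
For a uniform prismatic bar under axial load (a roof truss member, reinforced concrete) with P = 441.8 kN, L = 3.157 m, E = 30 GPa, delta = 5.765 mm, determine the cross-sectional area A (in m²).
Model: a uniform prismatic bar under axial load, so delta = (P·L) / (A·E).
Solve for A: A = (P·L) / (delta·E).
Convert to SI units:
  P = 441.8 kN = 441800 N
  E = 30 GPa = 3 × 10¹⁰ Pa
  delta = 5.765 mm = 0.005765 m
Substitute:
  A = (441800 × 3.157) / (0.005765 × (3 × 10¹⁰))
  A = 0.008065 m²
Final answer: A = 0.008065 m²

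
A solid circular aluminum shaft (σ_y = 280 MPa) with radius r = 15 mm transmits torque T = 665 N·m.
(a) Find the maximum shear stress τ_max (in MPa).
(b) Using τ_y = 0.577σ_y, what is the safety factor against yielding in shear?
(a) For a solid circular shaft, τ_max = T·r/J with J = π·r^4/2, i.e. τ_max = 2·T / (π·r^3). Convert r = 15 mm = 0.015 m.
  τ_max = (2 × 665) / (π × 0.015^3) = 1.254 × 10⁸ Pa = 125.4 MPa
(b) τ_y = 0.577 × 280 = 161.56 MPa
  SF = τ_y/τ_max = 161.56 / 125.4 = 1.288
Final answer: (a) τ_max = 125.4 MPa, (b) SF = 1.288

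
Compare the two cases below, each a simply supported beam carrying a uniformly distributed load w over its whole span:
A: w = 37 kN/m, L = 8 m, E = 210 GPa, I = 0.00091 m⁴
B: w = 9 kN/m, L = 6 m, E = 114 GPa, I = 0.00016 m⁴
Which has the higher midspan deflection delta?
Model: a simply supported beam carrying a uniformly distributed load w over its whole span, so delta = (5·w·L^4) / (384·E·I) (SI units).
  A: delta = (5 × 37000 × 8^4) / (384 × (2.1 × 10¹¹) × 0.00091) = 0.01033 m = 10.33 mm
  B: delta = (5 × 9000 × 6^4) / (384 × (1.14 × 10¹¹) × 0.00016) = 0.008326 m = 8.326 mm
10.33 mm > 8.326 mm, so A is larger.
Final answer: A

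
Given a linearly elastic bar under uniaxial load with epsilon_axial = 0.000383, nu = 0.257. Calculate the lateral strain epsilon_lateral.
Model: a linearly elastic bar under uniaxial load, so epsilon_lateral = -nu·epsilon_axial.
Substitute:
  epsilon_lateral = -(0.257 × 0.000383)
  epsilon_lateral = -9.843 × 10⁻⁵
Final answer: epsilon_lateral = -9.843 × 10⁻⁵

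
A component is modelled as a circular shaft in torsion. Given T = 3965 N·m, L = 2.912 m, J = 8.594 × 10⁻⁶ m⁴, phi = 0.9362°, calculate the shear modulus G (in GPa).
Model: a circular shaft in torsion, so phi = (T·L) / (G·J).
Solve for G: G = (T·L) / (phi·J).
Convert to SI units:
  phi = 0.9362° = 0.01634 rad
Substitute:
  G = (3965 × 2.912) / (0.01634 × (8.594 × 10⁻⁶))
  G = 8.222 × 10¹⁰ Pa
Convert: G = 8.222 × 10¹⁰ Pa = 82.22 GPa
Final answer: G = 82.22 GPa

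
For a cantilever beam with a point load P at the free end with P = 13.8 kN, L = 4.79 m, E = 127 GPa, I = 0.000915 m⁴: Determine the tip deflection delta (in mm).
Model: a cantilever beam with a point load P at the free end, so delta = (P·L^3) / (3·E·I).
Convert to SI units:
  P = 13.8 kN = 13800 N
  E = 127 GPa = 1.27 × 10¹¹ Pa
Substitute:
  delta = (13800 × 4.79^3) / (3 × (1.27 × 10¹¹) × 0.000915)
  delta = 0.004351 m
Convert: delta = 0.004351 m = 4.351 mm
Final answer: delta = 4.351 mm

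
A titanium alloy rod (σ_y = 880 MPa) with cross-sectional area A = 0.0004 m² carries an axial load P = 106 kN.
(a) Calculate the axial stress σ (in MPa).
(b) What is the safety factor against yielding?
(a) Axial stress σ = P/A. Convert P = 106 kN = 106000 N.
  σ = 106000 / 0.0004 = 2.65 × 10⁸ Pa = 265 MPa
(b) Safety factor SF = σ_y/σ = 880 / 265 = 3.321
Final answer: (a) σ = 265 MPa, (b) SF = 3.321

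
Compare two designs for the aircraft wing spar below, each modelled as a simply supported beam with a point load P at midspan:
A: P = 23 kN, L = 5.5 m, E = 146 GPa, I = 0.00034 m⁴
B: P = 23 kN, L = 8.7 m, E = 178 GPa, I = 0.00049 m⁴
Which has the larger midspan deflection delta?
Model: a simply supported beam with a point load P at midspan, so delta = (P·L^3) / (48·E·I) (SI units).
  A: delta = (23000 × 5.5^3) / (48 × (1.46 × 10¹¹) × 0.00034) = 0.001606 m = 1.606 mm
  B: delta = (23000 × 8.7^3) / (48 × (1.78 × 10¹¹) × 0.00049) = 0.003618 m = 3.618 mm
3.618 mm > 1.606 mm, so B is larger.
Final answer: B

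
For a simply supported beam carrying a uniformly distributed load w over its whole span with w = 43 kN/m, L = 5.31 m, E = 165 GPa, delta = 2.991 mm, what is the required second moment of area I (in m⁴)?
Model: a simply supported beam carrying a uniformly distributed load w over its whole span, so delta = (5·w·L^4) / (384·E·I).
Solve for I: I = (5·w·L^4) / (384·delta·E).
Convert to SI units:
  w = 43 kN/m = 43000 N/m
  E = 165 GPa = 1.65 × 10¹¹ Pa
  delta = 2.991 mm = 0.002991 m
Substitute:
  I = (5 × 43000 × 5.31^4) / (384 × 0.002991 × (1.65 × 10¹¹))
  I = 0.000902 m⁴
Final answer: I = 0.000902 m⁴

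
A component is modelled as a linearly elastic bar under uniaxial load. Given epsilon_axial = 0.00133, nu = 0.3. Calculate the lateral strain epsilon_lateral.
Model: a linearly elastic bar under uniaxial load, so epsilon_lateral = -nu·epsilon_axial.
Substitute:
  epsilon_lateral = -(0.3 × 0.00133)
  epsilon_lateral = -0.000399
Final answer: epsilon_lateral = -0.000399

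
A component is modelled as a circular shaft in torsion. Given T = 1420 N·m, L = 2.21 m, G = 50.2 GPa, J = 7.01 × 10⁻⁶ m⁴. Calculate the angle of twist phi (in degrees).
Model: a circular shaft in torsion, so phi = (T·L) / (G·J).
Convert to SI units:
  G = 50.2 GPa = 5.02 × 10¹⁰ Pa
Substitute:
  phi = (1420 × 2.21) / ((5.02 × 10¹⁰) × (7.01 × 10⁻⁶))
  phi = 0.008918 rad
Convert to degrees: phi = 0.008918 × 180/π = 0.511°
Final answer: phi = 0.511°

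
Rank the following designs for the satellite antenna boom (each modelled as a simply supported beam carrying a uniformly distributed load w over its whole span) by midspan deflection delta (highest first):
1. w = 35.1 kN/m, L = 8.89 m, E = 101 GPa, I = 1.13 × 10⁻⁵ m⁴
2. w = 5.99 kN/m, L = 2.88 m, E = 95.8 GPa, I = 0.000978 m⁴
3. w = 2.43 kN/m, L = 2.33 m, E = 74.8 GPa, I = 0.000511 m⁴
Model: a simply supported beam carrying a uniformly distributed load w over its whole span, so delta = (5·w·L^4) / (384·E·I) (SI units).
  Case 1: delta = (5 × 35100 × 8.89^4) / (384 × (1.01 × 10¹¹) × (1.13 × 10⁻⁵)) = 2.501 m = 2501 mm
  Case 2: delta = (5 × 5990 × 2.88^4) / (384 × (9.58 × 10¹⁰) × 0.000978) = 5.727 × 10⁻⁵ m = 0.05727 mm
  Case 3: delta = (5 × 2430 × 2.33^4) / (384 × (7.48 × 10¹⁰) × 0.000511) = 2.44 × 10⁻⁵ m = 0.0244 mm
Ordering: 2501 mm (case 1) > 0.05727 mm (case 2) > 0.0244 mm (case 3)
Final answer: 1, 2, 3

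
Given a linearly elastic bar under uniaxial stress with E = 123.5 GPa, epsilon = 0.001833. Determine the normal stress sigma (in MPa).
Model: a linearly elastic bar under uniaxial stress, so sigma = E·epsilon.
Convert to SI units:
  E = 123.5 GPa = 1.235 × 10¹¹ Pa
Substitute:
  sigma = (1.235 × 10¹¹) × 0.001833
  sigma = 2.264 × 10⁸ Pa
Convert: sigma = 2.264 × 10⁸ Pa = 226.4 MPa
Final answer: sigma = 226.4 MPa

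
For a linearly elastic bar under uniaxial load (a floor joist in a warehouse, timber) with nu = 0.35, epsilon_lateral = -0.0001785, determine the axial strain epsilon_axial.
Model: a linearly elastic bar under uniaxial load, so epsilon_lateral = -nu·epsilon_axial.
Solve for epsilon_axial: epsilon_axial = -epsilon_lateral / nu.
Substitute:
  epsilon_axial = -(-0.0001785) / 0.35
  epsilon_axial = 0.00051
Final answer: epsilon_axial = 0.00051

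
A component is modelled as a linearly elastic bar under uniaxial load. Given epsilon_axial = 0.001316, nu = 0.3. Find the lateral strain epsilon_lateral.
Model: a linearly elastic bar under uniaxial load, so epsilon_lateral = -nu·epsilon_axial.
Substitute:
  epsilon_lateral = -(0.3 × 0.001316)
  epsilon_lateral = -0.0003948
Final answer: epsilon_lateral = -0.0003948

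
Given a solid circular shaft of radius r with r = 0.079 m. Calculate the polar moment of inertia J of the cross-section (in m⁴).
Model: a solid circular shaft of radius r, so J = (π·r^4) / 2.
Substitute:
  J = (π × 0.079^4) / 2
  J = 6.118 × 10⁻⁵ m⁴
Final answer: J = 6.118 × 10⁻⁵ m⁴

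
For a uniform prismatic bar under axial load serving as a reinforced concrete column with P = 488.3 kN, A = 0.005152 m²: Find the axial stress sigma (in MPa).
Model: a uniform prismatic bar under axial load, so sigma = P / A.
Convert to SI units:
  P = 488.3 kN = 488300 N
Substitute:
  sigma = 488300 / 0.005152
  sigma = 9.478 × 10⁷ Pa
Convert: sigma = 9.478 × 10⁷ Pa = 94.78 MPa
Final answer: sigma = 94.78 MPa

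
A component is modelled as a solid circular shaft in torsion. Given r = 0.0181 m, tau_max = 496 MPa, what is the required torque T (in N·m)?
Model: a solid circular shaft in torsion, so tau_max = (2·T) / (π·r^3).
Solve for T: T = (π·tau_max·r^3) / 2.
Convert to SI units:
  tau_max = 496 MPa = 4.96 × 10⁸ Pa
Substitute:
  T = (π × (4.96 × 10⁸) × 0.0181^3) / 2
  T = 4620 N·m
Final answer: T = 4620 N·m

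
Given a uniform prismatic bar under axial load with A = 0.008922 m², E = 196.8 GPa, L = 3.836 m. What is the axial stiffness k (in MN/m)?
Model: a uniform prismatic bar under axial load, so k = (A·E) / L.
Convert to SI units:
  E = 196.8 GPa = 1.968 × 10¹¹ Pa
Substitute:
  k = (0.008922 × (1.968 × 10¹¹)) / 3.836
  k = 4.577 × 10⁸ N/m
Convert: k = 4.577 × 10⁸ N/m = 457.7 MN/m
Final answer: k = 457.7 MN/m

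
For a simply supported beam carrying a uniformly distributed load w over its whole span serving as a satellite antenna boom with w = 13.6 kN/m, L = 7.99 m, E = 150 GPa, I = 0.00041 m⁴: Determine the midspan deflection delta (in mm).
Model: a simply supported beam carrying a uniformly distributed load w over its whole span, so delta = (5·w·L^4) / (384·E·I).
Convert to SI units:
  w = 13.6 kN/m = 13600 N/m
  E = 150 GPa = 1.5 × 10¹¹ Pa
Substitute:
  delta = (5 × 13600 × 7.99^4) / (384 × (1.5 × 10¹¹) × 0.00041)
  delta = 0.01174 m
Convert: delta = 0.01174 m = 11.74 mm
Final answer: delta = 11.74 mm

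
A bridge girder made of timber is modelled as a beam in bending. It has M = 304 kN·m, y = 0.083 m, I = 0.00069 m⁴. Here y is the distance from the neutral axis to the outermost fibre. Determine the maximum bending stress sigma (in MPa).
Model: a beam in bending, so sigma = (M·y) / I.
Convert to SI units:
  M = 304 kN·m = 304000 N·m
Substitute:
  sigma = (304000 × 0.083) / 0.00069
  sigma = 3.657 × 10⁷ Pa
Convert: sigma = 3.657 × 10⁷ Pa = 36.57 MPa
Final answer: sigma = 36.57 MPa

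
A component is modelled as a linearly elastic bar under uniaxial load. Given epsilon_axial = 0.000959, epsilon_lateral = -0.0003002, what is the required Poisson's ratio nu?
Model: a linearly elastic bar under uniaxial load, so epsilon_lateral = -nu·epsilon_axial.
Solve for nu: nu = -epsilon_lateral / epsilon_axial.
Substitute:
  nu = -(-0.0003002) / 0.000959
  nu = 0.313
Final answer: nu = 0.313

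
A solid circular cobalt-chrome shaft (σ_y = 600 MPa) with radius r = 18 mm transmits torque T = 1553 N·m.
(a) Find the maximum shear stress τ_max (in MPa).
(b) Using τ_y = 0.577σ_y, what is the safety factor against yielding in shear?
(a) For a solid circular shaft, τ_max = T·r/J with J = π·r^4/2, i.e. τ_max = 2·T / (π·r^3). Convert r = 18 mm = 0.018 m.
  τ_max = (2 × 1553) / (π × 0.018^3) = 1.695 × 10⁸ Pa = 169.5 MPa
(b) τ_y = 0.577 × 600 = 346.2 MPa
  SF = τ_y/τ_max = 346.2 / 169.5 = 2.042
Final answer: (a) τ_max = 169.5 MPa, (b) SF = 2.042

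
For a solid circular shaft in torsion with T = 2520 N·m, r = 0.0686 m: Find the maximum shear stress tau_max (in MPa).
Model: a solid circular shaft in torsion, so tau_max = (2·T) / (π·r^3).
Substitute:
  tau_max = (2 × 2520) / (π × 0.0686^3)
  tau_max = 4.969 × 10⁶ Pa
Convert: tau_max = 4.969 × 10⁶ Pa = 4.969 MPa
Final answer: tau_max = 4.969 MPa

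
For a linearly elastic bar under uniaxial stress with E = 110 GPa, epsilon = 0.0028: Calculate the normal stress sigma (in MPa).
Model: a linearly elastic bar under uniaxial stress, so sigma = E·epsilon.
Convert to SI units:
  E = 110 GPa = 1.1 × 10¹¹ Pa
Substitute:
  sigma = (1.1 × 10¹¹) × 0.0028
  sigma = 3.08 × 10⁸ Pa
Convert: sigma = 3.08 × 10⁸ Pa = 308 MPa
Final answer: sigma = 308 MPa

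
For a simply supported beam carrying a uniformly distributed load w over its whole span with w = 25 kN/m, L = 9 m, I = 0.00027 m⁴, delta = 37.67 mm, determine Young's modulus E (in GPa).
Model: a simply supported beam carrying a uniformly distributed load w over its whole span, so delta = (5·w·L^4) / (384·E·I).
Solve for E: E = (5·w·L^4) / (384·delta·I).
Convert to SI units:
  w = 25 kN/m = 25000 N/m
  delta = 37.67 mm = 0.03767 m
Substitute:
  E = (5 × 25000 × 9^4) / (384 × 0.03767 × 0.00027)
  E = 2.1 × 10¹¹ Pa
Convert: E = 2.1 × 10¹¹ Pa = 210 GPa
Final answer: E = 210 GPa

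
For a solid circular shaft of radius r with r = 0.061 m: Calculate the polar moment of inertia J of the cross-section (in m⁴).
Model: a solid circular shaft of radius r, so J = (π·r^4) / 2.
Substitute:
  J = (π × 0.061^4) / 2
  J = 2.175 × 10⁻⁵ m⁴
Final answer: J = 2.175 × 10⁻⁵ m⁴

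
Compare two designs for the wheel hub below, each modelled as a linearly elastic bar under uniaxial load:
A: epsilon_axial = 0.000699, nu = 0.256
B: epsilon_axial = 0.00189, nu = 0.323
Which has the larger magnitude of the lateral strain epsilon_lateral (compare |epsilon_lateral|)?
Model: a linearly elastic bar under uniaxial load, so epsilon_lateral = -nu·epsilon_axial (SI units).
  A: epsilon_lateral = -(0.256 × 0.000699) = -0.0001789
  B: epsilon_lateral = -(0.323 × 0.00189) = -0.0006105
|epsilon_lateral|: A = 0.0001789, B = 0.0006105, so B is larger in magnitude.
Final answer: B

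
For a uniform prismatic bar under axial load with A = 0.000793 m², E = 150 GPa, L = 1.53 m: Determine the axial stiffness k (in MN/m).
Model: a uniform prismatic bar under axial load, so k = (A·E) / L.
Convert to SI units:
  E = 150 GPa = 1.5 × 10¹¹ Pa
Substitute:
  k = (0.000793 × (1.5 × 10¹¹)) / 1.53
  k = 7.775 × 10⁷ N/m
Convert: k = 7.775 × 10⁷ N/m = 77.75 MN/m
Final answer: k = 77.75 MN/m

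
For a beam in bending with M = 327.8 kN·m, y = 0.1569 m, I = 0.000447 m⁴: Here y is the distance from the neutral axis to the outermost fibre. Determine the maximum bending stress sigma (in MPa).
Model: a beam in bending, so sigma = (M·y) / I.
Convert to SI units:
  M = 327.8 kN·m = 327800 N·m
Substitute:
  sigma = (327800 × 0.1569) / 0.000447
  sigma = 1.151 × 10⁸ Pa
Convert: sigma = 1.151 × 10⁸ Pa = 115.1 MPa
Final answer: sigma = 115.1 MPa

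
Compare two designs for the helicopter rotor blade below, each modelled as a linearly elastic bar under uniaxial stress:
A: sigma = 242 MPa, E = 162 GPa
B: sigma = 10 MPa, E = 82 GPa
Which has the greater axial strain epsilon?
Model: a linearly elastic bar under uniaxial stress, so epsilon = sigma / E (SI units).
  A: epsilon = (2.42 × 10⁸) / (1.62 × 10¹¹) = 0.001494
  B: epsilon = (1 × 10⁷) / (8.2 × 10¹⁰) = 0.000122
0.001494 > 0.000122, so A is larger.
Final answer: A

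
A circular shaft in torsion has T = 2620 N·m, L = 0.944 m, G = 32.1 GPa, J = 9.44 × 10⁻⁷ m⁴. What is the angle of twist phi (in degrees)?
Model: a circular shaft in torsion, so phi = (T·L) / (G·J).
Convert to SI units:
  G = 32.1 GPa = 3.21 × 10¹⁰ Pa
Substitute:
  phi = (2620 × 0.944) / ((3.21 × 10¹⁰) × (9.44 × 10⁻⁷))
  phi = 0.08162 rad
Convert to degrees: phi = 0.08162 × 180/π = 4.676°
Final answer: phi = 4.676°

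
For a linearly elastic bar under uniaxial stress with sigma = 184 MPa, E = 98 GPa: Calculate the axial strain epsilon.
Model: a linearly elastic bar under uniaxial stress, so epsilon = sigma / E.
Convert to SI units:
  sigma = 184 MPa = 1.84 × 10⁸ Pa
  E = 98 GPa = 9.8 × 10¹⁰ Pa
Substitute:
  epsilon = (1.84 × 10⁸) / (9.8 × 10¹⁰)
  epsilon = 0.001878
Final answer: epsilon = 0.001878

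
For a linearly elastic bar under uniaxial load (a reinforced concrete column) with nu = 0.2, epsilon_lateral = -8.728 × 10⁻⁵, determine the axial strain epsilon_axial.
Model: a linearly elastic bar under uniaxial load, so epsilon_lateral = -nu·epsilon_axial.
Solve for epsilon_axial: epsilon_axial = -epsilon_lateral / nu.
Substitute:
  epsilon_axial = -(-8.728 × 10⁻⁵) / 0.2
  epsilon_axial = 0.0004364
Final answer: epsilon_axial = 0.0004364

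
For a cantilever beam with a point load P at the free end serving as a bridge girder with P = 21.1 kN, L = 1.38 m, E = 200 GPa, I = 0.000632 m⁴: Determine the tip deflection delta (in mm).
Model: a cantilever beam with a point load P at the free end, so delta = (P·L^3) / (3·E·I).
Convert to SI units:
  P = 21.1 kN = 21100 N
  E = 200 GPa = 2 × 10¹¹ Pa
Substitute:
  delta = (21100 × 1.38^3) / (3 × (2 × 10¹¹) × 0.000632)
  delta = 0.0001462 m
Convert: delta = 0.0001462 m = 0.1462 mm
Final answer: delta = 0.1462 mm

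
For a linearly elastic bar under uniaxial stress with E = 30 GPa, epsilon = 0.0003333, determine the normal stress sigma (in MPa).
Model: a linearly elastic bar under uniaxial stress, so epsilon = sigma / E.
Solve for sigma: sigma = epsilon·E.
Convert to SI units:
  E = 30 GPa = 3 × 10¹⁰ Pa
Substitute:
  sigma = 0.0003333 × (3 × 10¹⁰)
  sigma = 9.999 × 10⁶ Pa
Convert: sigma = 9.999 × 10⁶ Pa = 9.999 MPa
Final answer: sigma = 9.999 MPa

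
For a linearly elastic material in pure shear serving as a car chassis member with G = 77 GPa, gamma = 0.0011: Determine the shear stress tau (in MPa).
Model: a linearly elastic material in pure shear, so tau = G·gamma.
Convert to SI units:
  G = 77 GPa = 7.7 × 10¹⁰ Pa
Substitute:
  tau = (7.7 × 10¹⁰) × 0.0011
  tau = 8.47 × 10⁷ Pa
Convert: tau = 8.47 × 10⁷ Pa = 84.7 MPa
Final answer: tau = 84.7 MPa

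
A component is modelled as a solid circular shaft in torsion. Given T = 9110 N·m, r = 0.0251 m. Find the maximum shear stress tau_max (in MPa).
Model: a solid circular shaft in torsion, so tau_max = (2·T) / (π·r^3).
Substitute:
  tau_max = (2 × 9110) / (π × 0.0251^3)
  tau_max = 3.668 × 10⁸ Pa
Convert: tau_max = 3.668 × 10⁸ Pa = 366.8 MPa
Final answer: tau_max = 366.8 MPa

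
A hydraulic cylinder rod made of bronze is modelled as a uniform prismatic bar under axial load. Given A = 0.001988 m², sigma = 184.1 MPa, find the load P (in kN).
Model: a uniform prismatic bar under axial load, so sigma = P / A.
Solve for P: P = sigma·A.
Convert to SI units:
  sigma = 184.1 MPa = 1.841 × 10⁸ Pa
Substitute:
  P = (1.841 × 10⁸) × 0.001988
  P = 366000 N
Convert: P = 366000 N = 366 kN
Final answer: P = 366 kN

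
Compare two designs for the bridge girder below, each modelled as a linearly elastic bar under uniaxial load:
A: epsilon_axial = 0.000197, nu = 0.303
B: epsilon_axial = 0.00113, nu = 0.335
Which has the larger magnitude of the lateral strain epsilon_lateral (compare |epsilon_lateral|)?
Model: a linearly elastic bar under uniaxial load, so epsilon_lateral = -nu·epsilon_axial (SI units).
  A: epsilon_lateral = -(0.303 × 0.000197) = -5.969 × 10⁻⁵
  B: epsilon_lateral = -(0.335 × 0.00113) = -0.0003786
|epsilon_lateral|: A = 5.969 × 10⁻⁵, B = 0.0003786, so B is larger in magnitude.
Final answer: B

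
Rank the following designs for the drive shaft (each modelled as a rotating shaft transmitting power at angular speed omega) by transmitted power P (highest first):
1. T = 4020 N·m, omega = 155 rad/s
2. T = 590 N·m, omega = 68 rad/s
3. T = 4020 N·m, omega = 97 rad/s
Model: a rotating shaft transmitting power at angular speed omega, so P = T·omega (SI units).
  Case 1: P = 4020 × 155 = 623100 W = 623.1 kW
  Case 2: P = 590 × 68 = 40120 W = 40.12 kW
  Case 3: P = 4020 × 97 = 389900 W = 389.9 kW
Ordering: 623.1 kW (case 1) > 389.9 kW (case 3) > 40.12 kW (case 2)
Final answer: 1, 3, 2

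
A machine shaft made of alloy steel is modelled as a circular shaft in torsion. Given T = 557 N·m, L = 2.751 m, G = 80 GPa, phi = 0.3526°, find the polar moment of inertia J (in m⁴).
Model: a circular shaft in torsion, so phi = (T·L) / (G·J).
Solve for J: J = (T·L) / (phi·G).
Convert to SI units:
  G = 80 GPa = 8 × 10¹⁰ Pa
  phi = 0.3526° = 0.006154 rad
Substitute:
  J = (557 × 2.751) / (0.006154 × (8 × 10¹⁰))
  J = 3.112 × 10⁻⁶ m⁴
Final answer: J = 3.112 × 10⁻⁶ m⁴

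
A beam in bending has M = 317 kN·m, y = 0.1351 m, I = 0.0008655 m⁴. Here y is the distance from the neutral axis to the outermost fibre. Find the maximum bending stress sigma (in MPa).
Model: a beam in bending, so sigma = (M·y) / I.
Convert to SI units:
  M = 317 kN·m = 317000 N·m
Substitute:
  sigma = (317000 × 0.1351) / 0.0008655
  sigma = 4.948 × 10⁷ Pa
Convert: sigma = 4.948 × 10⁷ Pa = 49.48 MPa
Final answer: sigma = 49.48 MPa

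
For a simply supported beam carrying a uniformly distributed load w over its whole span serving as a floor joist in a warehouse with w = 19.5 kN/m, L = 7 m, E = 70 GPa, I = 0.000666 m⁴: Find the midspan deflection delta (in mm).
Model: a simply supported beam carrying a uniformly distributed load w over its whole span, so delta = (5·w·L^4) / (384·E·I).
Convert to SI units:
  w = 19.5 kN/m = 19500 N/m
  E = 70 GPa = 7 × 10¹⁰ Pa
Substitute:
  delta = (5 × 19500 × 7^4) / (384 × (7 × 10¹⁰) × 0.000666)
  delta = 0.01308 m
Convert: delta = 0.01308 m = 13.08 mm
Final answer: delta = 13.08 mm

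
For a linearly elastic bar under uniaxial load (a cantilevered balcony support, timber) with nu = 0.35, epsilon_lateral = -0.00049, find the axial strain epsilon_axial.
Model: a linearly elastic bar under uniaxial load, so epsilon_lateral = -nu·epsilon_axial.
Solve for epsilon_axial: epsilon_axial = -epsilon_lateral / nu.
Substitute:
  epsilon_axial = -(-0.00049) / 0.35
  epsilon_axial = 0.0014
Final answer: epsilon_axial = 0.0014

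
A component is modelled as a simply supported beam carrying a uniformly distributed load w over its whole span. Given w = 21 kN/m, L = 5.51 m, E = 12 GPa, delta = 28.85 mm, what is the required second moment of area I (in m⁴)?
Model: a simply supported beam carrying a uniformly distributed load w over its whole span, so delta = (5·w·L^4) / (384·E·I).
Solve for I: I = (5·w·L^4) / (384·delta·E).
Convert to SI units:
  w = 21 kN/m = 21000 N/m
  E = 12 GPa = 1.2 × 10¹⁰ Pa
  delta = 28.85 mm = 0.02885 m
Substitute:
  I = (5 × 21000 × 5.51^4) / (384 × 0.02885 × (1.2 × 10¹⁰))
  I = 0.000728 m⁴
Final answer: I = 0.000728 m⁴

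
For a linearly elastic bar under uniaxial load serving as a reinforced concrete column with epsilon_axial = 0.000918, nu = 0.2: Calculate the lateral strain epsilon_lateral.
Model: a linearly elastic bar under uniaxial load, so epsilon_lateral = -nu·epsilon_axial.
Substitute:
  epsilon_lateral = -(0.2 × 0.000918)
  epsilon_lateral = -0.0001836
Final answer: epsilon_lateral = -0.0001836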